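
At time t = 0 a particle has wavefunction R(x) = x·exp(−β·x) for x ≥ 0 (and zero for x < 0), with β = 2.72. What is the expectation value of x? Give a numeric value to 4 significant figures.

0.5515

⟨x⟩ = ∫ x·|R|² dx / ∫|R|² dx (integrals over the domain).
Every integrand reduces to terms xʲ·e^(−2βx) on [0, ∞); use ∫₀^∞ xʲ·e^(−2βx) dx = j!/(2β)^(j+1).
State is unnormalized: ∫|R|² dx = 0.012423, and ∫R*·x·R dx = 0.0068510, so ⟨x⟩ = 0.0068510 / 0.012423.
⟨x⟩ = 0.55147.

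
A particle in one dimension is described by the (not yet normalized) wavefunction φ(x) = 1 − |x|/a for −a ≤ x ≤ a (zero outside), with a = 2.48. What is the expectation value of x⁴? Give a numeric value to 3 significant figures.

⟨x⁴⟩ = ∫ x⁴·|φ|² dx / ∫|φ|² dx (integrals over the domain).
φ is even, so ∫ over [−a, a] = 2∫₀ᵃ with φ = 1 − x/a there: ∫₀ᵃ (1 − x/a)² dx = a/3, ∫₀ᵃ x²(1 − x/a)² dx = a³/30, ∫₀ᵃ x⁴(1 − x/a)² dx = a⁵/105.
State is unnormalized: ∫|φ|² dx = 1.6533, and ∫φ*·x⁴·φ dx = 1.7869, so ⟨x⁴⟩ = 1.7869 / 1.6533.
⟨x⁴⟩ = 1.0808.

1.08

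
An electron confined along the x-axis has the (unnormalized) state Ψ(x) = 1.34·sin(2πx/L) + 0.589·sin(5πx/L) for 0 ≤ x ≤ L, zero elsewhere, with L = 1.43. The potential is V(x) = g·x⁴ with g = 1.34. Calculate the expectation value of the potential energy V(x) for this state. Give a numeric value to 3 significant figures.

0.863

⟨V⟩ = ∫ V(x)·|Ψ|² dx / ∫|Ψ|² dx.
On 0 ≤ x ≤ L (j ≠ l): ∫sin²(jπx/L) dx = L/2, ∫sin(jπx/L)·sin(lπx/L) dx = 0; diagonal moments ∫x·sin²(jπx/L) dx = L²/4, ∫x²·sin²(jπx/L) dx = L³·(1/6 − 1/(4j²π²)); cross terms ∫x·sin(jπx/L)·sin(lπx/L) dx = 0 for j + l even and −4jlL²/(π²(j² − l²)²) for j + l odd, ∫x²·sin(jπx/L)·sin(lπx/L) dx = (−1)^(j+l)·4jlL³/(π²(j² − l²)²); higher powers the same way via product-to-sum and parts.
State is unnormalized: ∫|Ψ|² dx = 1.5319, and ∫Ψ*·V(x)·Ψ dx = 1.3220, so ⟨V⟩ = 1.3220 / 1.5319.
⟨V⟩ = 0.86296.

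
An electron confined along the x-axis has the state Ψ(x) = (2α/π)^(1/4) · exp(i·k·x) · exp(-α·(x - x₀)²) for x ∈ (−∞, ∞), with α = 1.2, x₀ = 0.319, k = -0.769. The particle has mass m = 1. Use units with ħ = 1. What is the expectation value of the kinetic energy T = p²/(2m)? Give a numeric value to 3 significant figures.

0.896

T = −(ħ²/2m) d²/dx², so ⟨T⟩ = −(ħ²/2m) ∫ Ψ*·Ψ'' dx; with m = 1.
Gaussian moments (u = x − x₀): ∫u^(2j)·e^(−2αu²) du = (2j−1)!!/(4α)^j · √(π/(2α)), odd powers integrate to 0; here √(π/(2α)) = 1.1441. Derivatives: Ψ′ = (ik − 2αu)·Ψ, Ψ″ = ((ik − 2αu)² − 2α)·Ψ; the odd-in-u pieces drop out.
⟨T⟩ = 0.89568.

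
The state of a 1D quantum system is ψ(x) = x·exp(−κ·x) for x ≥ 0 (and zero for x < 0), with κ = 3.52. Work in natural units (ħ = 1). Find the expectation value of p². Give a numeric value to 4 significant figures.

12.39

p² ψ = −ħ² d²ψ/dx²; ⟨p²⟩ = −ħ² ∫ ψ*·ψ'' dx / ∫|ψ|² dx.
Differentiate x·exp(−κ·x) with the product rule; every integrand then reduces to terms xʲ·e^(−2κx) on [0, ∞), with ∫₀^∞ xʲ·e^(−2κx) dx = j!/(2κ)^(j+1).
State is unnormalized: ∫|ψ|² dx = 0.0057321, and ∫ψ*·(−ħ² ψ'') dx = 0.071023, so ⟨p²⟩ = 0.071023 / 0.0057321.
⟨p²⟩ = 12.390.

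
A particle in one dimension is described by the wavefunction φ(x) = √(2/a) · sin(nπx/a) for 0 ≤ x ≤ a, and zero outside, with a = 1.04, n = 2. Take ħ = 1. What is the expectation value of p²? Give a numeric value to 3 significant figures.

36.5

p² φ = −ħ² d²φ/dx²; ⟨p²⟩ = −ħ² ∫ φ*·φ'' dx.
d/dx sin(nπx/a) = (nπ/a)·cos(nπx/a) and d²/dx² sin(nπx/a) = −(nπ/a)²·sin(nπx/a); on 0 ≤ x ≤ a, ∫sin²(nπx/a) dx = a/2 and ∫sin(nπx/a)·cos(nπx/a) dx = 0.
⟨p²⟩ = 36.500.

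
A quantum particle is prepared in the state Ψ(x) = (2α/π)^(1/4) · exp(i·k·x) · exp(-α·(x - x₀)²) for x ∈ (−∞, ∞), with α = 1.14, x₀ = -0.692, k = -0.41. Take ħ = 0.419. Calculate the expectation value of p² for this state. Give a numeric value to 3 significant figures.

0.230

p² Ψ = −ħ² d²Ψ/dx²; ⟨p²⟩ = −ħ² ∫ Ψ*·Ψ'' dx.
Gaussian moments (u = x − x₀): ∫u^(2j)·e^(−2αu²) du = (2j−1)!!/(4α)^j · √(π/(2α)), odd powers integrate to 0; here √(π/(2α)) = 1.1738. Derivatives: Ψ′ = (ik − 2αu)·Ψ, Ψ″ = ((ik − 2αu)² − 2α)·Ψ; the odd-in-u pieces drop out.
⟨p²⟩ = 0.22965.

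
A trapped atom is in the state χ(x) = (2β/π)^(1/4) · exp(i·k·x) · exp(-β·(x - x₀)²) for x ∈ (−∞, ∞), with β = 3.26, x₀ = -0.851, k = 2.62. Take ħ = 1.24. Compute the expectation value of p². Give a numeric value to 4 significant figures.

15.57

p² χ = −ħ² d²χ/dx²; ⟨p²⟩ = −ħ² ∫ χ*·χ'' dx.
Gaussian moments (u = x − x₀): ∫u^(2j)·e^(−2βu²) du = (2j−1)!!/(4β)^j · √(π/(2β)), odd powers integrate to 0; here √(π/(2β)) = 0.69415. Derivatives: χ′ = (ik − 2βu)·χ, χ″ = ((ik − 2βu)² − 2β)·χ; the odd-in-u pieces drop out.
⟨p²⟩ = 15.567.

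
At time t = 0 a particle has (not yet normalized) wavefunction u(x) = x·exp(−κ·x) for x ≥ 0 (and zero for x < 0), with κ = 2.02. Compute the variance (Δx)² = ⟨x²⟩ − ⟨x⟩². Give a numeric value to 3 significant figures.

Compute ⟨x⟩ and ⟨x²⟩ separately, then (Δx)² = ⟨x²⟩ − ⟨x⟩².
Every integrand reduces to terms xʲ·e^(−2κx) on [0, ∞); use ∫₀^∞ xʲ·e^(−2κx) dx = j!/(2κ)^(j+1).
Normalization: ∫|u|² dx = 0.030331.
⟨x⟩ = 0.74257 and ⟨x²⟩ = 0.73522.
(Δx)² = 0.73522 − (0.74257)² = 0.18381.

0.184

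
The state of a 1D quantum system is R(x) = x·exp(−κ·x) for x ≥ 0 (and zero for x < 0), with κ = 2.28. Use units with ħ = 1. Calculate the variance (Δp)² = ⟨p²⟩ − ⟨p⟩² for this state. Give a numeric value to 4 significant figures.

Compute ⟨p⟩ and ⟨p²⟩ separately; (Δp)² = ⟨p²⟩ − ⟨p⟩².
Differentiate x·exp(−κ·x) with the product rule; every integrand then reduces to terms xʲ·e^(−2κx) on [0, ∞), with ∫₀^∞ xʲ·e^(−2κx) dx = j!/(2κ)^(j+1).
Normalization: ∫|R|² dx = 0.021093.
⟨p⟩ = 0.0000 and ⟨p²⟩ = 5.1984.
(Δp)² = 5.1984 − (0.0000)² = 5.1984.

5.198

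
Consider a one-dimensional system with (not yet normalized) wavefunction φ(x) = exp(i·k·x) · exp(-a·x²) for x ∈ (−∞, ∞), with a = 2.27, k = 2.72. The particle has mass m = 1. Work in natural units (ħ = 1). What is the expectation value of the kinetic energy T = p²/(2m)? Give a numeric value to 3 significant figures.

T = −(ħ²/2m) d²/dx², so ⟨T⟩ = −(ħ²/2m) ∫ φ*·φ'' dx / ∫|φ|² dx; with m = 1.
Gaussian moments: ∫x^(2j)·e^(−2ax²) dx = (2j−1)!!/(4a)^j · √(π/(2a)), odd powers integrate to 0; here √(π/(2a)) = 0.83185. Derivatives: φ′ = (ik − 2ax)·φ, φ″ = ((ik − 2ax)² − 2a)·φ; the odd-in-x pieces drop out.
State is unnormalized: ∫|φ|² dx = 0.83185, and ∫φ*·(−ħ²/2m · φ'') dx = 4.0213, so ⟨T⟩ = 4.0213 / 0.83185.
⟨T⟩ = 4.8342.

4.83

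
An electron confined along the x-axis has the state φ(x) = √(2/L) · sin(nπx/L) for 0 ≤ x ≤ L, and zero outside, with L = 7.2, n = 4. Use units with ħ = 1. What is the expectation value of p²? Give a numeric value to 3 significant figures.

p² φ = −ħ² d²φ/dx²; ⟨p²⟩ = −ħ² ∫ φ*·φ'' dx.
d/dx sin(nπx/L) = (nπ/L)·cos(nπx/L) and d²/dx² sin(nπx/L) = −(nπ/L)²·sin(nπx/L); on 0 ≤ x ≤ L, ∫sin²(nπx/L) dx = L/2 and ∫sin(nπx/L)·cos(nπx/L) dx = 0.
⟨p²⟩ = 3.0462.

3.05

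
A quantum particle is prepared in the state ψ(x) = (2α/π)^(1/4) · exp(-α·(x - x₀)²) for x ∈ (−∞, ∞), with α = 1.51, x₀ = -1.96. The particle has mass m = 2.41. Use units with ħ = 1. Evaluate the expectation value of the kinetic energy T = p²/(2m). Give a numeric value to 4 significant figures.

T = −(ħ²/2m) d²/dx², so ⟨T⟩ = −(ħ²/2m) ∫ ψ*·ψ'' dx; with m = 2.41.
Gaussian moments (u = x − x₀): ∫u^(2j)·e^(−2αu²) du = (2j−1)!!/(4α)^j · √(π/(2α)), odd powers integrate to 0; here √(π/(2α)) = 1.0199. Derivatives: d/dx e^(−αu²) = −2αu·e^(−αu²), d²/dx² e^(−αu²) = (4α²u² − 2α)·e^(−αu²).
⟨T⟩ = 0.31328.

0.3133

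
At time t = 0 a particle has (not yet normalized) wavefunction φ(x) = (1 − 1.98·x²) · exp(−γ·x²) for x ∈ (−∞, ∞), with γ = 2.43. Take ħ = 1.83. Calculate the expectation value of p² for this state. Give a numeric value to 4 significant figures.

19.27

p² φ = −ħ² d²φ/dx²; ⟨p²⟩ = −ħ² ∫ φ*·φ'' dx / ∫|φ|² dx.
Expand each integrand as polynomial × e^(−2γx²) and use ∫x^(2j)·e^(−2γx²) dx = (2j−1)!!/(4γ)^j · √(π/(2γ)), odd powers → 0; here √(π/(2γ)) = 0.80400. Differentiate with the product rule, d/dx e^(−γx²) = −2γx·e^(−γx²).
State is unnormalized: ∫|φ|² dx = 0.57653, and ∫φ*·(−ħ² φ'') dx = 11.109, so ⟨p²⟩ = 11.109 / 0.57653.
⟨p²⟩ = 19.268.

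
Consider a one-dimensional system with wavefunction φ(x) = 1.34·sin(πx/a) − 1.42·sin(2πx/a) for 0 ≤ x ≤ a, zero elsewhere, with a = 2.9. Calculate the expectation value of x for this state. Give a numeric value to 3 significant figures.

⟨x⟩ = ∫ x·|φ|² dx / ∫|φ|² dx (integrals over the domain).
On 0 ≤ x ≤ a (j ≠ l): ∫sin²(jπx/a) dx = a/2, ∫sin(jπx/a)·sin(lπx/a) dx = 0; diagonal moments ∫x·sin²(jπx/a) dx = a²/4, ∫x²·sin²(jπx/a) dx = a³·(1/6 − 1/(4j²π²)); cross terms ∫x·sin(jπx/a)·sin(lπx/a) dx = 0 for j + l even and −4jla²/(π²(j² − l²)²) for j + l odd, ∫x²·sin(jπx/a)·sin(lπx/a) dx = (−1)^(j+l)·4jla³/(π²(j² − l²)²); higher powers the same way via product-to-sum and parts.
State is unnormalized: ∫|φ|² dx = 5.5274, and ∫φ*·x·φ dx = 10.897, so ⟨x⟩ = 10.897 / 5.5274.
⟨x⟩ = 1.9715.

1.97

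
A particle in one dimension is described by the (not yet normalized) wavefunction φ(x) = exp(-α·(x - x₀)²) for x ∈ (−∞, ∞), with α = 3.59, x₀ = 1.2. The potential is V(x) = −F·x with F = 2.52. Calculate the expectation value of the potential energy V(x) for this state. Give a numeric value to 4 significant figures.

⟨V⟩ = ∫ V(x)·|φ|² dx / ∫|φ|² dx.
Gaussian moments (u = x − x₀): ∫u^(2j)·e^(−2αu²) du = (2j−1)!!/(4α)^j · √(π/(2α)), odd powers integrate to 0; here √(π/(2α)) = 0.66147.
State is unnormalized: ∫|φ|² dx = 0.66147, and ∫φ*·V(x)·φ dx = -2.0003, so ⟨V⟩ = -2.0003 / 0.66147.
⟨V⟩ = -3.0240.

-3.024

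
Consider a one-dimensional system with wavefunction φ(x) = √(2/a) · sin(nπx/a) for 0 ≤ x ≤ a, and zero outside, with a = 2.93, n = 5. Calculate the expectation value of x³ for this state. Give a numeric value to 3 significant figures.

6.21

⟨x³⟩ = ∫ x³·|φ|² dx (integrals over the domain).
With sin²θ = (1 − cos2θ)/2 on 0 ≤ x ≤ a: ∫sin²(nπx/a) dx = a/2, ∫x·sin²(nπx/a) dx = a²/4, ∫x²·sin²(nπx/a) dx = a³·(1/6 − 1/(4n²π²)); higher powers xᵏ the same way, integrating xᵏ·cos(2nπx/a) by parts.
⟨x³⟩ = 6.2120.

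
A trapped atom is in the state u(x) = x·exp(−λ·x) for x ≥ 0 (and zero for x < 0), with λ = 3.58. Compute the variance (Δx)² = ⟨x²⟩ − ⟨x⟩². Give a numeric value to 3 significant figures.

0.0585

Compute ⟨x⟩ and ⟨x²⟩ separately, then (Δx)² = ⟨x²⟩ − ⟨x⟩².
Every integrand reduces to terms xʲ·e^(−2λx) on [0, ∞); use ∫₀^∞ xʲ·e^(−2λx) dx = j!/(2λ)^(j+1).
Normalization: ∫|u|² dx = 0.0054487.
⟨x⟩ = 0.41899 and ⟨x²⟩ = 0.23408.
(Δx)² = 0.23408 − (0.41899)² = 0.058519.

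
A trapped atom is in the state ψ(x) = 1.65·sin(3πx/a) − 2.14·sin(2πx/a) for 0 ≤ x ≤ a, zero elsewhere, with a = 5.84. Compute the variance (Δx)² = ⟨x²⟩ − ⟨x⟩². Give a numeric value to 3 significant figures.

1.29

Compute ⟨x⟩ and ⟨x²⟩ separately, then (Δx)² = ⟨x²⟩ − ⟨x⟩².
On 0 ≤ x ≤ a (j ≠ l): ∫sin²(jπx/a) dx = a/2, ∫sin(jπx/a)·sin(lπx/a) dx = 0; diagonal moments ∫x·sin²(jπx/a) dx = a²/4, ∫x²·sin²(jπx/a) dx = a³·(1/6 − 1/(4j²π²)); cross terms ∫x·sin(jπx/a)·sin(lπx/a) dx = 0 for j + l even and −4jla²/(π²(j² − l²)²) for j + l odd, ∫x²·sin(jπx/a)·sin(lπx/a) dx = (−1)^(j+l)·4jla³/(π²(j² − l²)²); higher powers the same way via product-to-sum and parts.
Normalization: ∫|ψ|² dx = 21.322.
⟨x⟩ = 4.0187 and ⟨x²⟩ = 17.443.
(Δx)² = 17.443 − (4.0187)² = 1.2924.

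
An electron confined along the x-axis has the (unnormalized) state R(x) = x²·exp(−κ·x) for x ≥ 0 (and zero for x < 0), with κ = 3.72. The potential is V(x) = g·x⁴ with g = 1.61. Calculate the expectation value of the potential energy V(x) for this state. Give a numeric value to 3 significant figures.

0.883

⟨V⟩ = ∫ V(x)·|R|² dx / ∫|R|² dx.
Every integrand reduces to terms xʲ·e^(−2κx) on [0, ∞); use ∫₀^∞ xʲ·e^(−2κx) dx = j!/(2κ)^(j+1).
State is unnormalized: ∫|R|² dx = 0.0010528, and ∫R*·V(x)·R dx = 0.00092937, so ⟨V⟩ = 0.00092937 / 0.0010528.
⟨V⟩ = 0.88276.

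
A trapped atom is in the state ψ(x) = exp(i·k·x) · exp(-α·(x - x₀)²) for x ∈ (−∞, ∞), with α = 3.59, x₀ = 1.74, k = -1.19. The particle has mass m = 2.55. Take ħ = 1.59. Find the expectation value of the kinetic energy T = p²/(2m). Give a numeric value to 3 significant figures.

2.48

T = −(ħ²/2m) d²/dx², so ⟨T⟩ = −(ħ²/2m) ∫ ψ*·ψ'' dx / ∫|ψ|² dx; with m = 2.55.
Gaussian moments (u = x − x₀): ∫u^(2j)·e^(−2αu²) du = (2j−1)!!/(4α)^j · √(π/(2α)), odd powers integrate to 0; here √(π/(2α)) = 0.66147. Derivatives: ψ′ = (ik − 2αu)·ψ, ψ″ = ((ik − 2αu)² − 2α)·ψ; the odd-in-u pieces drop out.
State is unnormalized: ∫|ψ|² dx = 0.66147, and ∫ψ*·(−ħ²/2m · ψ'') dx = 1.6415, so ⟨T⟩ = 1.6415 / 0.66147.
⟨T⟩ = 2.4816.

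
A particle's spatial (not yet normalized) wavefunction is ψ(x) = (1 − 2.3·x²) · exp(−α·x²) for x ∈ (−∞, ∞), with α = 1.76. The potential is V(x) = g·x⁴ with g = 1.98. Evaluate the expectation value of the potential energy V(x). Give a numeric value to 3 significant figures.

0.264

⟨V⟩ = ∫ V(x)·|ψ|² dx / ∫|ψ|² dx.
Expand each integrand as polynomial × e^(−2αx²) and use ∫x^(2j)·e^(−2αx²) dx = (2j−1)!!/(4α)^j · √(π/(2α)), odd powers → 0; here √(π/(2α)) = 0.94472.
State is unnormalized: ∫|ψ|² dx = 0.62994, and ∫ψ*·V(x)·ψ dx = 0.16630, so ⟨V⟩ = 0.16630 / 0.62994.
⟨V⟩ = 0.26399.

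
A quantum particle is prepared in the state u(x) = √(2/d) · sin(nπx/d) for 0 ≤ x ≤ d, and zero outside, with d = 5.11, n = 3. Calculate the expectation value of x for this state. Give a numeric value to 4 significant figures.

⟨x⟩ = ∫ x·|u|² dx (integrals over the domain).
With sin²θ = (1 − cos2θ)/2 on 0 ≤ x ≤ d: ∫sin²(nπx/d) dx = d/2, ∫x·sin²(nπx/d) dx = d²/4, ∫x²·sin²(nπx/d) dx = d³·(1/6 − 1/(4n²π²)); higher powers xᵏ the same way, integrating xᵏ·cos(2nπx/d) by parts.
⟨x⟩ = 2.5550.

2.555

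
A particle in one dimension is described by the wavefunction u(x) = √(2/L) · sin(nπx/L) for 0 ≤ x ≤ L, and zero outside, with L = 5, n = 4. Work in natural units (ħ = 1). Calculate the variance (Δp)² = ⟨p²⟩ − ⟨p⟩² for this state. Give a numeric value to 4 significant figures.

6.317

Compute ⟨p⟩ and ⟨p²⟩ separately; (Δp)² = ⟨p²⟩ − ⟨p⟩².
d/dx sin(nπx/L) = (nπ/L)·cos(nπx/L) and d²/dx² sin(nπx/L) = −(nπ/L)²·sin(nπx/L); on 0 ≤ x ≤ L, ∫sin²(nπx/L) dx = L/2 and ∫sin(nπx/L)·cos(nπx/L) dx = 0.
⟨p⟩ = 0.0000 and ⟨p²⟩ = 6.3165.
(Δp)² = 6.3165 − (0.0000)² = 6.3165.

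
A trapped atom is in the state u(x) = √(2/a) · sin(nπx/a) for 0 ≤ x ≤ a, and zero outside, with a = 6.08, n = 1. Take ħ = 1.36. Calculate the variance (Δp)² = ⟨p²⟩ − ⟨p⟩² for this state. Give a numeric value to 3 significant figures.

Compute ⟨p⟩ and ⟨p²⟩ separately; (Δp)² = ⟨p²⟩ − ⟨p⟩².
d/dx sin(nπx/a) = (nπ/a)·cos(nπx/a) and d²/dx² sin(nπx/a) = −(nπ/a)²·sin(nπx/a); on 0 ≤ x ≤ a, ∫sin²(nπx/a) dx = a/2 and ∫sin(nπx/a)·cos(nπx/a) dx = 0.
⟨p⟩ = 0.0000 and ⟨p²⟩ = 0.49382.
(Δp)² = 0.49382 − (0.0000)² = 0.49382.

0.494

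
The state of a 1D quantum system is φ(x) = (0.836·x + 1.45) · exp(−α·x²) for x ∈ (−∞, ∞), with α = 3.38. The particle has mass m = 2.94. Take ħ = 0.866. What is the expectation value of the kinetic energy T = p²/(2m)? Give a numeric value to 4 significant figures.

T = −(ħ²/2m) d²/dx², so ⟨T⟩ = −(ħ²/2m) ∫ φ*·φ'' dx / ∫|φ|² dx; with m = 2.94.
Expand each integrand as polynomial × e^(−2αx²) and use ∫x^(2j)·e^(−2αx²) dx = (2j−1)!!/(4α)^j · √(π/(2α)), odd powers → 0; here √(π/(2α)) = 0.68171. Differentiate with the product rule, d/dx e^(−αx²) = −2αx·e^(−αx²).
State is unnormalized: ∫|φ|² dx = 1.4685, and ∫φ*·(−ħ²/2m · φ'') dx = 0.66347, so ⟨T⟩ = 0.66347 / 1.4685.
⟨T⟩ = 0.45179.

0.4518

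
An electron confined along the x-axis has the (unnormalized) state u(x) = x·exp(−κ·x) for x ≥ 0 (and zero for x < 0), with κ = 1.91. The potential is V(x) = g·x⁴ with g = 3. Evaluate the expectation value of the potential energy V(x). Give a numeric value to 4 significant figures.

⟨V⟩ = ∫ V(x)·|u|² dx / ∫|u|² dx.
Every integrand reduces to terms xʲ·e^(−2κx) on [0, ∞); use ∫₀^∞ xʲ·e^(−2κx) dx = j!/(2κ)^(j+1).
State is unnormalized: ∫|u|² dx = 0.035879, and ∫u*·V(x)·u dx = 0.18197, so ⟨V⟩ = 0.18197 / 0.035879.
⟨V⟩ = 5.0719.

5.072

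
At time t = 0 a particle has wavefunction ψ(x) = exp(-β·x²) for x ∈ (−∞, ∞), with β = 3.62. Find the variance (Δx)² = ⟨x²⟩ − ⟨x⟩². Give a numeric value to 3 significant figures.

Compute ⟨x⟩ and ⟨x²⟩ separately, then (Δx)² = ⟨x²⟩ − ⟨x⟩².
Gaussian moments: ∫x^(2j)·e^(−2βx²) dx = (2j−1)!!/(4β)^j · √(π/(2β)), odd powers integrate to 0; here √(π/(2β)) = 0.65873.
Normalization: ∫|ψ|² dx = 0.65873.
⟨x⟩ = 0.0000 and ⟨x²⟩ = 0.069061.
(Δx)² = 0.069061 − (0.0000)² = 0.069061.

0.0691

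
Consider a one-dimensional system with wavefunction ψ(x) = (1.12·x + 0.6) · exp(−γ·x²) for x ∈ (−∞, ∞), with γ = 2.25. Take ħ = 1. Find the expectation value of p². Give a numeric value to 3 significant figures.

3.51

p² ψ = −ħ² d²ψ/dx²; ⟨p²⟩ = −ħ² ∫ ψ*·ψ'' dx / ∫|ψ|² dx.
Expand each integrand as polynomial × e^(−2γx²) and use ∫x^(2j)·e^(−2γx²) dx = (2j−1)!!/(4γ)^j · √(π/(2γ)), odd powers → 0; here √(π/(2γ)) = 0.83554. Differentiate with the product rule, d/dx e^(−γx²) = −2γx·e^(−γx²).
State is unnormalized: ∫|ψ|² dx = 0.41725, and ∫ψ*·(−ħ² ψ'') dx = 1.4629, so ⟨p²⟩ = 1.4629 / 0.41725.
⟨p²⟩ = 3.5060.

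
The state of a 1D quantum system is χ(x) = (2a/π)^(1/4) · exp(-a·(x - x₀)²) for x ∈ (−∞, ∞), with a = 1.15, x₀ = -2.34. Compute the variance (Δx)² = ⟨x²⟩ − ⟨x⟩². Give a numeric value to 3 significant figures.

Compute ⟨x⟩ and ⟨x²⟩ separately, then (Δx)² = ⟨x²⟩ − ⟨x⟩².
Gaussian moments (u = x − x₀): ∫u^(2j)·e^(−2au²) du = (2j−1)!!/(4a)^j · √(π/(2a)), odd powers integrate to 0; here √(π/(2a)) = 1.1687.
⟨x⟩ = -2.3400 and ⟨x²⟩ = 5.6930.
(Δx)² = 5.6930 − (-2.3400)² = 0.21739.

0.217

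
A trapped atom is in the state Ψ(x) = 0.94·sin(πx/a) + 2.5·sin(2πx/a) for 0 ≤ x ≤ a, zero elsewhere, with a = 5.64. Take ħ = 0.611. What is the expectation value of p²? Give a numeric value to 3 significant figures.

p² Ψ = −ħ² d²Ψ/dx²; ⟨p²⟩ = −ħ² ∫ Ψ*·Ψ'' dx / ∫|Ψ|² dx.
d²/dx² sin(jπx/a) = −(jπ/a)²·sin(jπx/a); on 0 ≤ x ≤ a, ∫sin²(jπx/a) dx = a/2 and ∫sin(jπx/a)·sin(lπx/a) dx = 0 for j ≠ l, so only diagonal terms survive in ∫|Ψ|² and ∫Ψ·Ψ″; ∫Ψ·Ψ′ dx = [Ψ²/2] between the walls = 0.
State is unnormalized: ∫|Ψ|² dx = 20.117, and ∫Ψ*·(−ħ² Ψ'') dx = 8.4547, so ⟨p²⟩ = 8.4547 / 20.117.
⟨p²⟩ = 0.42028.

0.420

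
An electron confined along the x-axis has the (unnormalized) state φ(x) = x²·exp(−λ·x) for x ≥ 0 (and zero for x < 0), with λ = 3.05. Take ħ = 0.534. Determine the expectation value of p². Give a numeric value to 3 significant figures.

p² φ = −ħ² d²φ/dx²; ⟨p²⟩ = −ħ² ∫ φ*·φ'' dx / ∫|φ|² dx.
Differentiate x²·exp(−λ·x) with the product rule; every integrand then reduces to terms xʲ·e^(−2λx) on [0, ∞), with ∫₀^∞ xʲ·e^(−2λx) dx = j!/(2λ)^(j+1).
State is unnormalized: ∫|φ|² dx = 0.0028416, and ∫φ*·(−ħ² φ'') dx = 0.0025126, so ⟨p²⟩ = 0.0025126 / 0.0028416.
⟨p²⟩ = 0.88422.

0.884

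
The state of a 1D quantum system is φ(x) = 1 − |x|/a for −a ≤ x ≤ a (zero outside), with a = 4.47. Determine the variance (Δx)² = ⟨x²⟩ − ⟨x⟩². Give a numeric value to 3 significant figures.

2.00

Compute ⟨x⟩ and ⟨x²⟩ separately, then (Δx)² = ⟨x²⟩ − ⟨x⟩².
φ is even, so ∫ over [−a, a] = 2∫₀ᵃ with φ = 1 − x/a there: ∫₀ᵃ (1 − x/a)² dx = a/3, ∫₀ᵃ x²(1 − x/a)² dx = a³/30, ∫₀ᵃ x⁴(1 − x/a)² dx = a⁵/105.
Normalization: ∫|φ|² dx = 2.9800.
⟨x⟩ = 0.0000 and ⟨x²⟩ = 1.9981.
(Δx)² = 1.9981 − (0.0000)² = 1.9981.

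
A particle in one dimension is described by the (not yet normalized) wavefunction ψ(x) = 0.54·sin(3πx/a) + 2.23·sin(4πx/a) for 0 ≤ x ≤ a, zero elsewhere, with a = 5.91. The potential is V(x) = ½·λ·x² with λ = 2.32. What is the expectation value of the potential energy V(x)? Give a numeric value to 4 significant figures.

9.692

⟨V⟩ = ∫ V(x)·|ψ|² dx / ∫|ψ|² dx.
On 0 ≤ x ≤ a (j ≠ l): ∫sin²(jπx/a) dx = a/2, ∫sin(jπx/a)·sin(lπx/a) dx = 0; diagonal moments ∫x·sin²(jπx/a) dx = a²/4, ∫x²·sin²(jπx/a) dx = a³·(1/6 − 1/(4j²π²)); cross terms ∫x·sin(jπx/a)·sin(lπx/a) dx = 0 for j + l even and −4jla²/(π²(j² − l²)²) for j + l odd, ∫x²·sin(jπx/a)·sin(lπx/a) dx = (−1)^(j+l)·4jla³/(π²(j² − l²)²); higher powers the same way via product-to-sum and parts.
State is unnormalized: ∫|ψ|² dx = 15.557, and ∫ψ*·V(x)·ψ dx = 150.78, so ⟨V⟩ = 150.78 / 15.557.
⟨V⟩ = 9.6923.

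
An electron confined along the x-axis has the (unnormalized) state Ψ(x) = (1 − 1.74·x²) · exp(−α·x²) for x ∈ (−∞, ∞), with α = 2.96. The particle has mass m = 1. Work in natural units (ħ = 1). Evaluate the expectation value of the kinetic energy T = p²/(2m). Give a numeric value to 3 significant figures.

T = −(ħ²/2m) d²/dx², so ⟨T⟩ = −(ħ²/2m) ∫ Ψ*·Ψ'' dx / ∫|Ψ|² dx; with m = 1.
Expand each integrand as polynomial × e^(−2αx²) and use ∫x^(2j)·e^(−2αx²) dx = (2j−1)!!/(4α)^j · √(π/(2α)), odd powers → 0; here √(π/(2α)) = 0.72847. Differentiate with the product rule, d/dx e^(−αx²) = −2αx·e^(−αx²).
State is unnormalized: ∫|Ψ|² dx = 0.56156, and ∫Ψ*·(−ħ²/2m · Ψ'') dx = 1.5580, so ⟨T⟩ = 1.5580 / 0.56156.
⟨T⟩ = 2.7744.

2.77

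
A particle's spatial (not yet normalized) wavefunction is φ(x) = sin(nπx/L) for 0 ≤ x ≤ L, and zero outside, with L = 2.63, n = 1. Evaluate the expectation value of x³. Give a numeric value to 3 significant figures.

3.17

⟨x³⟩ = ∫ x³·|φ|² dx / ∫|φ|² dx (integrals over the domain).
With sin²θ = (1 − cos2θ)/2 on 0 ≤ x ≤ L: ∫sin²(nπx/L) dx = L/2, ∫x·sin²(nπx/L) dx = L²/4, ∫x²·sin²(nπx/L) dx = L³·(1/6 − 1/(4n²π²)); higher powers xᵏ the same way, integrating xᵏ·cos(2nπx/L) by parts.
State is unnormalized: ∫|φ|² dx = 1.3150, and ∫φ*·x³·φ dx = 4.1626, so ⟨x³⟩ = 4.1626 / 1.3150.
⟨x³⟩ = 3.1655.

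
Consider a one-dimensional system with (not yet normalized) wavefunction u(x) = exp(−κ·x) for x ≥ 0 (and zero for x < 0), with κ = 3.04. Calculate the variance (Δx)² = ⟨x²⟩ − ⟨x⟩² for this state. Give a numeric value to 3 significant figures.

0.0271

Compute ⟨x⟩ and ⟨x²⟩ separately, then (Δx)² = ⟨x²⟩ − ⟨x⟩².
Every integrand reduces to terms xʲ·e^(−2κx) on [0, ∞); use ∫₀^∞ xʲ·e^(−2κx) dx = j!/(2κ)^(j+1).
Normalization: ∫|u|² dx = 0.16447.
⟨x⟩ = 0.16447 and ⟨x²⟩ = 0.054103.
(Δx)² = 0.054103 − (0.16447)² = 0.027052.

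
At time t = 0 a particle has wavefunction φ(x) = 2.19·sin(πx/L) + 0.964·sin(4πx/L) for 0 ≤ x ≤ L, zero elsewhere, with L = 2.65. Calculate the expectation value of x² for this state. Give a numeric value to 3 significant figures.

1.96

⟨x²⟩ = ∫ x²·|φ|² dx / ∫|φ|² dx (integrals over the domain).
On 0 ≤ x ≤ L (j ≠ l): ∫sin²(jπx/L) dx = L/2, ∫sin(jπx/L)·sin(lπx/L) dx = 0; diagonal moments ∫x·sin²(jπx/L) dx = L²/4, ∫x²·sin²(jπx/L) dx = L³·(1/6 − 1/(4j²π²)); cross terms ∫x·sin(jπx/L)·sin(lπx/L) dx = 0 for j + l even and −4jlL²/(π²(j² − l²)²) for j + l odd, ∫x²·sin(jπx/L)·sin(lπx/L) dx = (−1)^(j+l)·4jlL³/(π²(j² − l²)²); higher powers the same way via product-to-sum and parts.
State is unnormalized: ∫|φ|² dx = 7.5861, and ∫φ*·x²·φ dx = 14.904, so ⟨x²⟩ = 14.904 / 7.5861.
⟨x²⟩ = 1.9646.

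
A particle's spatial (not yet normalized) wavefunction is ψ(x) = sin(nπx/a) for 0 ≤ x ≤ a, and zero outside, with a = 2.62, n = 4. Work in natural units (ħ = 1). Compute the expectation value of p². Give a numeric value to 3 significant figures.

23.0

p² ψ = −ħ² d²ψ/dx²; ⟨p²⟩ = −ħ² ∫ ψ*·ψ'' dx / ∫|ψ|² dx.
d/dx sin(nπx/a) = (nπ/a)·cos(nπx/a) and d²/dx² sin(nπx/a) = −(nπ/a)²·sin(nπx/a); on 0 ≤ x ≤ a, ∫sin²(nπx/a) dx = a/2 and ∫sin(nπx/a)·cos(nπx/a) dx = 0.
State is unnormalized: ∫|ψ|² dx = 1.3100, and ∫ψ*·(−ħ² ψ'') dx = 30.136, so ⟨p²⟩ = 30.136 / 1.3100.
⟨p²⟩ = 23.005.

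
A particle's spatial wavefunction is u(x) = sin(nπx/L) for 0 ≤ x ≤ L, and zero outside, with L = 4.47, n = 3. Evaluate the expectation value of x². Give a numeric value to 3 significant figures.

6.55

⟨x²⟩ = ∫ x²·|u|² dx / ∫|u|² dx (integrals over the domain).
With sin²θ = (1 − cos2θ)/2 on 0 ≤ x ≤ L: ∫sin²(nπx/L) dx = L/2, ∫x·sin²(nπx/L) dx = L²/4, ∫x²·sin²(nπx/L) dx = L³·(1/6 − 1/(4n²π²)); higher powers xᵏ the same way, integrating xᵏ·cos(2nπx/L) by parts.
State is unnormalized: ∫|u|² dx = 2.2350, and ∫u*·x²·u dx = 14.634, so ⟨x²⟩ = 14.634 / 2.2350.
⟨x²⟩ = 6.5478.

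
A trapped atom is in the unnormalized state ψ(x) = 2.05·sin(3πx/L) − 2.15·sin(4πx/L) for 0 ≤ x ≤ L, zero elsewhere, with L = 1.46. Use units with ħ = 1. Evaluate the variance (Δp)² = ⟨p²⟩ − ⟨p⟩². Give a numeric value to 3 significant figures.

58.6

Compute ⟨p⟩ and ⟨p²⟩ separately; (Δp)² = ⟨p²⟩ − ⟨p⟩².
d²/dx² sin(jπx/L) = −(jπ/L)²·sin(jπx/L); on 0 ≤ x ≤ L, ∫sin²(jπx/L) dx = L/2 and ∫sin(jπx/L)·sin(lπx/L) dx = 0 for j ≠ l, so only diagonal terms survive in ∫|ψ|² and ∫ψ·ψ″; ∫ψ·ψ′ dx = [ψ²/2] between the walls = 0.
Normalization: ∫|ψ|² dx = 6.4423.
⟨p⟩ = 0.0000 and ⟨p²⟩ = 58.648.
(Δp)² = 58.648 − (0.0000)² = 58.648.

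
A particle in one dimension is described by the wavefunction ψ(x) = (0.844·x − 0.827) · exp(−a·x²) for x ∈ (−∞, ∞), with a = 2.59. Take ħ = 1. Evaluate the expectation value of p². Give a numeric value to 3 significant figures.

p² ψ = −ħ² d²ψ/dx²; ⟨p²⟩ = −ħ² ∫ ψ*·ψ'' dx / ∫|ψ|² dx.
Expand each integrand as polynomial × e^(−2ax²) and use ∫x^(2j)·e^(−2ax²) dx = (2j−1)!!/(4a)^j · √(π/(2a)), odd powers → 0; here √(π/(2a)) = 0.77877. Differentiate with the product rule, d/dx e^(−ax²) = −2ax·e^(−ax²).
State is unnormalized: ∫|ψ|² dx = 0.58617, and ∫ψ*·(−ħ² ψ'') dx = 1.7956, so ⟨p²⟩ = 1.7956 / 0.58617.
⟨p²⟩ = 3.0632.

3.06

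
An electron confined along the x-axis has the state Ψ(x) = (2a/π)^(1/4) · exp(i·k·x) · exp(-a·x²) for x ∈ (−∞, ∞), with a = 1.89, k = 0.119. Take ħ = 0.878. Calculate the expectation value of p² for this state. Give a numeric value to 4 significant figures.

1.468

p² Ψ = −ħ² d²Ψ/dx²; ⟨p²⟩ = −ħ² ∫ Ψ*·Ψ'' dx.
Gaussian moments: ∫x^(2j)·e^(−2ax²) dx = (2j−1)!!/(4a)^j · √(π/(2a)), odd powers integrate to 0; here √(π/(2a)) = 0.91165. Derivatives: Ψ′ = (ik − 2ax)·Ψ, Ψ″ = ((ik − 2ax)² − 2a)·Ψ; the odd-in-x pieces drop out.
⟨p²⟩ = 1.4679.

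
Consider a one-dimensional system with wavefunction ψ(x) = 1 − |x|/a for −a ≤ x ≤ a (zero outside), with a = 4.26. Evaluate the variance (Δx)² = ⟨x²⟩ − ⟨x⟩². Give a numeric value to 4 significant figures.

Compute ⟨x⟩ and ⟨x²⟩ separately, then (Δx)² = ⟨x²⟩ − ⟨x⟩².
ψ is even, so ∫ over [−a, a] = 2∫₀ᵃ with ψ = 1 − x/a there: ∫₀ᵃ (1 − x/a)² dx = a/3, ∫₀ᵃ x²(1 − x/a)² dx = a³/30, ∫₀ᵃ x⁴(1 − x/a)² dx = a⁵/105.
Normalization: ∫|ψ|² dx = 2.8400.
⟨x⟩ = 0.0000 and ⟨x²⟩ = 1.8148.
(Δx)² = 1.8148 − (0.0000)² = 1.8148.

1.815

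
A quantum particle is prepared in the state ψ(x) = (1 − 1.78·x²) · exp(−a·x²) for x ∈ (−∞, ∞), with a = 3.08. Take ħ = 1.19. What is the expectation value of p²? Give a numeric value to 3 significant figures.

8.09

p² ψ = −ħ² d²ψ/dx²; ⟨p²⟩ = −ħ² ∫ ψ*·ψ'' dx / ∫|ψ|² dx.
Expand each integrand as polynomial × e^(−2ax²) and use ∫x^(2j)·e^(−2ax²) dx = (2j−1)!!/(4a)^j · √(π/(2a)), odd powers → 0; here √(π/(2a)) = 0.71414. Differentiate with the product rule, d/dx e^(−ax²) = −2ax·e^(−ax²).
State is unnormalized: ∫|ψ|² dx = 0.55251, and ∫ψ*·(−ħ² ψ'') dx = 4.4700, so ⟨p²⟩ = 4.4700 / 0.55251.
⟨p²⟩ = 8.0904.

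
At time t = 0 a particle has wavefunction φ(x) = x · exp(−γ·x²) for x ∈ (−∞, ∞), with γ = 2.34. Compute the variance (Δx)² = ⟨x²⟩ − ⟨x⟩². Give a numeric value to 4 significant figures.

Compute ⟨x⟩ and ⟨x²⟩ separately, then (Δx)² = ⟨x²⟩ − ⟨x⟩².
Expand each integrand as polynomial × e^(−2γx²) and use ∫x^(2j)·e^(−2γx²) dx = (2j−1)!!/(4γ)^j · √(π/(2γ)), odd powers → 0; here √(π/(2γ)) = 0.81932.
Normalization: ∫|φ|² dx = 0.087534.
⟨x⟩ = 0.0000 and ⟨x²⟩ = 0.32051.
(Δx)² = 0.32051 − (0.0000)² = 0.32051.

0.3205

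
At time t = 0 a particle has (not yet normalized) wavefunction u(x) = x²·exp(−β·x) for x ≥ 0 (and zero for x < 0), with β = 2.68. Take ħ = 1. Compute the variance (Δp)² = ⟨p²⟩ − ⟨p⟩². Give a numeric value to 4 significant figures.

Compute ⟨p⟩ and ⟨p²⟩ separately; (Δp)² = ⟨p²⟩ − ⟨p⟩².
Differentiate x²·exp(−β·x) with the product rule; every integrand then reduces to terms xʲ·e^(−2βx) on [0, ∞), with ∫₀^∞ xʲ·e^(−2βx) dx = j!/(2β)^(j+1).
Normalization: ∫|u|² dx = 0.0054248.
⟨p⟩ = 0.0000 and ⟨p²⟩ = 2.3941.
(Δp)² = 2.3941 − (0.0000)² = 2.3941.

2.394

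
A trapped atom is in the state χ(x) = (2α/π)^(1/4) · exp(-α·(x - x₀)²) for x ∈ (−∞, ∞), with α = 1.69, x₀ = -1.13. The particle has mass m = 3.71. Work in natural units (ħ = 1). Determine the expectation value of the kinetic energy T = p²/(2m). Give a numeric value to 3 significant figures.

0.228

T = −(ħ²/2m) d²/dx², so ⟨T⟩ = −(ħ²/2m) ∫ χ*·χ'' dx; with m = 3.71.
Gaussian moments (u = x − x₀): ∫u^(2j)·e^(−2αu²) du = (2j−1)!!/(4α)^j · √(π/(2α)), odd powers integrate to 0; here √(π/(2α)) = 0.96409. Derivatives: d/dx e^(−αu²) = −2αu·e^(−αu²), d²/dx² e^(−αu²) = (4α²u² − 2α)·e^(−αu²).
⟨T⟩ = 0.22776.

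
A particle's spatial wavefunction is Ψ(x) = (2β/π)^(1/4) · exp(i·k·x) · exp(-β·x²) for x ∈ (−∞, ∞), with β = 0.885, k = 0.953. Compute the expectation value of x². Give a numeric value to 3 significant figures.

0.282

⟨x²⟩ = ∫ x²·|Ψ|² dx (integrals over the domain).
Gaussian moments: ∫x^(2j)·e^(−2βx²) dx = (2j−1)!!/(4β)^j · √(π/(2β)), odd powers integrate to 0; here √(π/(2β)) = 1.3323.
⟨x²⟩ = 0.28249.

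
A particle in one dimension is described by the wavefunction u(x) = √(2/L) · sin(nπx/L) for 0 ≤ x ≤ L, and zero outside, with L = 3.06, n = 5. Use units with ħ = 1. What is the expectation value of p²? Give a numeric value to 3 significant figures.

26.4

p² u = −ħ² d²u/dx²; ⟨p²⟩ = −ħ² ∫ u*·u'' dx.
d/dx sin(nπx/L) = (nπ/L)·cos(nπx/L) and d²/dx² sin(nπx/L) = −(nπ/L)²·sin(nπx/L); on 0 ≤ x ≤ L, ∫sin²(nπx/L) dx = L/2 and ∫sin(nπx/L)·cos(nπx/L) dx = 0.
⟨p²⟩ = 26.351.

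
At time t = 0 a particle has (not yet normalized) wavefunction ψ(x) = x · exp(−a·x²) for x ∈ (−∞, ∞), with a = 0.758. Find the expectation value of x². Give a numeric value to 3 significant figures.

0.989

⟨x²⟩ = ∫ x²·|ψ|² dx / ∫|ψ|² dx (integrals over the domain).
Expand each integrand as polynomial × e^(−2ax²) and use ∫x^(2j)·e^(−2ax²) dx = (2j−1)!!/(4a)^j · √(π/(2a)), odd powers → 0; here √(π/(2a)) = 1.4395.
State is unnormalized: ∫|ψ|² dx = 0.47478, and ∫ψ*·x²·ψ dx = 0.46977, so ⟨x²⟩ = 0.46977 / 0.47478.
⟨x²⟩ = 0.98945.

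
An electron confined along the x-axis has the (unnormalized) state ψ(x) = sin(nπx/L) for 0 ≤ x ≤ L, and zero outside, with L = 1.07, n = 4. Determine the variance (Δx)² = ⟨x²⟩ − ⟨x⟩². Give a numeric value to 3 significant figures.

Compute ⟨x⟩ and ⟨x²⟩ separately, then (Δx)² = ⟨x²⟩ − ⟨x⟩².
With sin²θ = (1 − cos2θ)/2 on 0 ≤ x ≤ L: ∫sin²(nπx/L) dx = L/2, ∫x·sin²(nπx/L) dx = L²/4, ∫x²·sin²(nπx/L) dx = L³·(1/6 − 1/(4n²π²)); higher powers xᵏ the same way, integrating xᵏ·cos(2nπx/L) by parts.
Normalization: ∫|ψ|² dx = 0.53500.
⟨x⟩ = 0.53500 and ⟨x²⟩ = 0.37801.
(Δx)² = 0.37801 − (0.53500)² = 0.091783.

0.0918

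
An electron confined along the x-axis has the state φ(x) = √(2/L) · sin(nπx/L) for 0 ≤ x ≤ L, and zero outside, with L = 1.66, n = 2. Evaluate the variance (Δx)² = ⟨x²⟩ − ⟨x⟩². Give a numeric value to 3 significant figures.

Compute ⟨x⟩ and ⟨x²⟩ separately, then (Δx)² = ⟨x²⟩ − ⟨x⟩².
With sin²θ = (1 − cos2θ)/2 on 0 ≤ x ≤ L: ∫sin²(nπx/L) dx = L/2, ∫x·sin²(nπx/L) dx = L²/4, ∫x²·sin²(nπx/L) dx = L³·(1/6 − 1/(4n²π²)); higher powers xᵏ the same way, integrating xᵏ·cos(2nπx/L) by parts.
⟨x⟩ = 0.83000 and ⟨x²⟩ = 0.88363.
(Δx)² = 0.88363 − (0.83000)² = 0.19473.

0.195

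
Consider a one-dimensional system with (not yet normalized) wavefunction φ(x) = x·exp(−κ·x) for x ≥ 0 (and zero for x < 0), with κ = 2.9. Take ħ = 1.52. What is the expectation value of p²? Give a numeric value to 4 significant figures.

p² φ = −ħ² d²φ/dx²; ⟨p²⟩ = −ħ² ∫ φ*·φ'' dx / ∫|φ|² dx.
Differentiate x·exp(−κ·x) with the product rule; every integrand then reduces to terms xʲ·e^(−2κx) on [0, ∞), with ∫₀^∞ xʲ·e^(−2κx) dx = j!/(2κ)^(j+1).
State is unnormalized: ∫|φ|² dx = 0.010251, and ∫φ*·(−ħ² φ'') dx = 0.19917, so ⟨p²⟩ = 0.19917 / 0.010251.
⟨p²⟩ = 19.430.

19.43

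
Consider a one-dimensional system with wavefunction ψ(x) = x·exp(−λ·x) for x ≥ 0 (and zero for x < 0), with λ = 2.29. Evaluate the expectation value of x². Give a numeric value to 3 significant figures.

⟨x²⟩ = ∫ x²·|ψ|² dx / ∫|ψ|² dx (integrals over the domain).
Every integrand reduces to terms xʲ·e^(−2λx) on [0, ∞); use ∫₀^∞ xʲ·e^(−2λx) dx = j!/(2λ)^(j+1).
State is unnormalized: ∫|ψ|² dx = 0.020818, and ∫ψ*·x²·ψ dx = 0.011909, so ⟨x²⟩ = 0.011909 / 0.020818.
⟨x²⟩ = 0.57207.

0.572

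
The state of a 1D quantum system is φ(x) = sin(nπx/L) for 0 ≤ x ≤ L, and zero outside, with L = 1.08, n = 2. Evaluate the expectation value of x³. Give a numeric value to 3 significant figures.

⟨x³⟩ = ∫ x³·|φ|² dx / ∫|φ|² dx (integrals over the domain).
With sin²θ = (1 − cos2θ)/2 on 0 ≤ x ≤ L: ∫sin²(nπx/L) dx = L/2, ∫x·sin²(nπx/L) dx = L²/4, ∫x²·sin²(nπx/L) dx = L³·(1/6 − 1/(4n²π²)); higher powers xᵏ the same way, integrating xᵏ·cos(2nπx/L) by parts.
State is unnormalized: ∫|φ|² dx = 0.54000, and ∫φ*·x³·φ dx = 0.15714, so ⟨x³⟩ = 0.15714 / 0.54000.
⟨x³⟩ = 0.29100.

0.291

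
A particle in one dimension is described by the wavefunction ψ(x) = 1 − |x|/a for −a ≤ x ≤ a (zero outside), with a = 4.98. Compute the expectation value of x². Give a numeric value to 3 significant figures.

2.48

⟨x²⟩ = ∫ x²·|ψ|² dx / ∫|ψ|² dx (integrals over the domain).
ψ is even, so ∫ over [−a, a] = 2∫₀ᵃ with ψ = 1 − x/a there: ∫₀ᵃ (1 − x/a)² dx = a/3, ∫₀ᵃ x²(1 − x/a)² dx = a³/30, ∫₀ᵃ x⁴(1 − x/a)² dx = a⁵/105.
State is unnormalized: ∫|ψ|² dx = 3.3200, and ∫ψ*·x²·ψ dx = 8.2337, so ⟨x²⟩ = 8.2337 / 3.3200.
⟨x²⟩ = 2.4800.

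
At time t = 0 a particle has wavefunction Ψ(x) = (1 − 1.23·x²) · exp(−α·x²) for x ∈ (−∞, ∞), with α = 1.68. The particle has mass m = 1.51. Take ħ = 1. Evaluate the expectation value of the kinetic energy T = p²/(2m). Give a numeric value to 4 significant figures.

1.212

T = −(ħ²/2m) d²/dx², so ⟨T⟩ = −(ħ²/2m) ∫ Ψ*·Ψ'' dx / ∫|Ψ|² dx; with m = 1.51.
Expand each integrand as polynomial × e^(−2αx²) and use ∫x^(2j)·e^(−2αx²) dx = (2j−1)!!/(4α)^j · √(π/(2α)), odd powers → 0; here √(π/(2α)) = 0.96695. Differentiate with the product rule, d/dx e^(−αx²) = −2αx·e^(−αx²).
State is unnormalized: ∫|Ψ|² dx = 0.71016, and ∫Ψ*·(−ħ²/2m · Ψ'') dx = 0.86097, so ⟨T⟩ = 0.86097 / 0.71016.
⟨T⟩ = 1.2124.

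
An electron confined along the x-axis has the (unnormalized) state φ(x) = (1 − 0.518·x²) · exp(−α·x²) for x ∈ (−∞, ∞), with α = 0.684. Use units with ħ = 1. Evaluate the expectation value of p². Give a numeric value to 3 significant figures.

p² φ = −ħ² d²φ/dx²; ⟨p²⟩ = −ħ² ∫ φ*·φ'' dx / ∫|φ|² dx.
Expand each integrand as polynomial × e^(−2αx²) and use ∫x^(2j)·e^(−2αx²) dx = (2j−1)!!/(4α)^j · √(π/(2α)), odd powers → 0; here √(π/(2α)) = 1.5154. Differentiate with the product rule, d/dx e^(−αx²) = −2αx·e^(−αx²).
State is unnormalized: ∫|φ|² dx = 1.1046, and ∫φ*·(−ħ² φ'') dx = 1.6891, so ⟨p²⟩ = 1.6891 / 1.1046.
⟨p²⟩ = 1.5292.

1.53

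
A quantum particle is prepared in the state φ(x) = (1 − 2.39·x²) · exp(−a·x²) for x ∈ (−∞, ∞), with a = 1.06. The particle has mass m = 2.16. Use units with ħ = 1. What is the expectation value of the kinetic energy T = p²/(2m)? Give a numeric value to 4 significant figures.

1.293

T = −(ħ²/2m) d²/dx², so ⟨T⟩ = −(ħ²/2m) ∫ φ*·φ'' dx / ∫|φ|² dx; with m = 2.16.
Expand each integrand as polynomial × e^(−2ax²) and use ∫x^(2j)·e^(−2ax²) dx = (2j−1)!!/(4a)^j · √(π/(2a)), odd powers → 0; here √(π/(2a)) = 1.2173. Differentiate with the product rule, d/dx e^(−ax²) = −2ax·e^(−ax²).
State is unnormalized: ∫|φ|² dx = 1.0053, and ∫φ*·(−ħ²/2m · φ'') dx = 1.2998, so ⟨T⟩ = 1.2998 / 1.0053.
⟨T⟩ = 1.2929.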